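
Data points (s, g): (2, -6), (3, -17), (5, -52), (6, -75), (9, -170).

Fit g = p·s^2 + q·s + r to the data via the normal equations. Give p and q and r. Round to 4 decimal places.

p = -2.0417, q = -0.9750, r = 4.1667

From the data, Σs^2·s^2 = 8579, Σs^2·s = 1105, Σs^2 = 155, Σs·s = 155, Σs = 25, Σ1 = 5.
For Mᵀg: Σs^2·g = -17947, Σs·g = -2303, Σg = -320.
Inverting the 3×3 Gram matrix, [p, q, r]ᵀ = [-49/24, -39/40, 25/6]ᵀ.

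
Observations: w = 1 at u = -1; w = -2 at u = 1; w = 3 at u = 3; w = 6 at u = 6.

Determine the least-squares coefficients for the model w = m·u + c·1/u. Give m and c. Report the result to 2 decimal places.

Forming XᵀX = [[47, 4]; [4, 77/36]] and Xᵀw = [42, -1]ᵀ gives XᵀX·[m, c]ᵀ = Xᵀw.
Δ = 47·(77/36) − 4² = 3043/36.
m = (42·(77/36) − 4·(-1))/(3043/36) = 3378/3043; c = (47·(-1) − 4·42)/(3043/36) = -7740/3043.

m = 1.11, c = -2.54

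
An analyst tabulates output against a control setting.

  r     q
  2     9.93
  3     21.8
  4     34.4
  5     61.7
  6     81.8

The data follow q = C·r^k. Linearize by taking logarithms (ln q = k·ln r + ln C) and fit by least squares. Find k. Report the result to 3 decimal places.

k = 1.935

Let Y = ln q. Fitting Y = k·ln r + ln C by least squares:
Sums: Σln r = 6.5793, Σ(ln r)² = 9.4099, Σln q = 17.4421, Σln r·ln q = 24.4077.
Normal system: [[9.4099, 6.5793]; [6.5793, 5]]·[k, ln C]ᵀ = [24.4077, 17.4421]ᵀ.
Slope k = (n·Σln r·ln q − Σln r·Σln q)/(n·Σ(ln r)² − (Σln r)²) = (5·24.4077 − 6.5793·17.4421)/3.7630 = 1.93538; ln C = (Σln q − k·Σln r)/n = 0.94174.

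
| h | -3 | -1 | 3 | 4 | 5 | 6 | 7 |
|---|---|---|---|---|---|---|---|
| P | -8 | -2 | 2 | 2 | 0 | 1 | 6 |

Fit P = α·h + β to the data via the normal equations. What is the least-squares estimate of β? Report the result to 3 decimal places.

β = -2.967

Forming XᵀX = [[145, 21]; [21, 7]] and XᵀP = [88, 1]ᵀ gives XᵀX·[α, β]ᵀ = XᵀP.
det = 145·7 − 21² = 574.
α = (88·7 − 21·1)/574 = 85/82; β = (145·1 − 21·88)/574 = -1703/574.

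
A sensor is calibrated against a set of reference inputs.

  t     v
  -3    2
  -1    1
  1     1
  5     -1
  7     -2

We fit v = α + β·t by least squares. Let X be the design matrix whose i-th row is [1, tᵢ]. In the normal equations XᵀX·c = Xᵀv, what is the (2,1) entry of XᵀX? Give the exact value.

Row 2 ↔ basis t, column 1 ↔ basis 1, so (XᵀX)_{2,1} = Σᵢ t = (-3)·(1) + (-1)·(1) + (1)·(1) + (5)·(1) + (7)·(1) = 9.

9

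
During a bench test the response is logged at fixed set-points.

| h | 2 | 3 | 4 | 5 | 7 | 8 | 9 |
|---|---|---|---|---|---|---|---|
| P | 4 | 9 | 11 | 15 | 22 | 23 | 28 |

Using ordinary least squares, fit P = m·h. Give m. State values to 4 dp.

m = 3.0000

Compute the Gram sums: Σh·h = 248.
For XᵀP: Σh·P = 744.
XᵀX·[m]ᵀ = XᵀP becomes [[248]]·[m]ᵀ = [744]ᵀ.
Hence m = 744 / 248 ≈ 3.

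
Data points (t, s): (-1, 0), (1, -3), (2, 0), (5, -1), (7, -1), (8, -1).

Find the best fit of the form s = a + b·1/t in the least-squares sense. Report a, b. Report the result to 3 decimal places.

Normal-equation sums: Σ1 = 6, Σ1/t = 271/280, Σ1/t·1/t = 182361/78400.
For Aᵀs: Σs = -6, Σ1/t·s = -971/280.
AᵀA·[a, b]ᵀ = Aᵀs becomes [[6, 271/280]; [271/280, 182361/78400]]·[a, b]ᵀ = [-6, -971/280]ᵀ.
det = 6·(182361/78400) − (271/280)² = 40829/3136.
a = ((-6)·(182361/78400) − (271/280)·(-971/280))/(40829/3136) = -33241/40829; b = (6·(-971/280) − (271/280)·(-6))/(40829/3136) = -47040/40829.

a = -0.814, b = -1.152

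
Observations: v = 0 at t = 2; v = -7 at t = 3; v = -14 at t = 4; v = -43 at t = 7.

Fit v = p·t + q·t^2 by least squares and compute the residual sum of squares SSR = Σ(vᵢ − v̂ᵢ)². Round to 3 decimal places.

From the data, Σt·t = 78, Σt·t^2 = 442, Σt^2·t^2 = 2754.
And Σt·v = -378, Σt^2·v = -2394.
Δ = 78·2754 − 442² = 19448.
p = ((-378)·2754 − 442·(-2394))/19448 = 126/143; q = (78·(-2394) − 442·(-378))/19448 = -189/187.
Residuals: 504/221, -1330/2431, -3290/2431, 866/2431; SSR = 18132/2431.

SSR = 7.459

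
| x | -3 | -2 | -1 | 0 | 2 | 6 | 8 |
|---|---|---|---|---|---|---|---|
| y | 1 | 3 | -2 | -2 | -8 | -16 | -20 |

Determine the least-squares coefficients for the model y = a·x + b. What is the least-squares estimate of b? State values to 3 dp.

Setting ∂/∂a … = 0 gives: 118·a + 10·b = -279;  10·a + 7·b = -44.
(Σx·x = 118, Σx = 10, Σ1 = 7, Σx·y = -279, Σy = -44.)
det = 118·7 − 10² = 726.
a = ((-279)·7 − 10·(-44))/726 = -1513/726; b = (118·(-44) − 10·(-279))/726 = -1201/363.

b = -3.309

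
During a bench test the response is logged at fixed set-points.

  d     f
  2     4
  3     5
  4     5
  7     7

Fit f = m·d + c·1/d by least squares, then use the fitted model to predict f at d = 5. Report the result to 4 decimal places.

f̂ = 5.6144

Compute the Gram sums: Σd·d = 78, Σd·1/d = 4, Σ1/d·1/d = 3133/7056.
For Xᵀf: Σd·f = 92, Σ1/d·f = 71/12.
Normal equations: [[78, 4]; [4, 3133/7056]]·[m, c]ᵀ = [92, 71/12]ᵀ.
Δ = 78·(3133/7056) − 4² = 21913/1176.
m = (92·(3133/7056) − 4·(71/12))/(21913/1176) = 3566/3867; c = (78·(71/12) − 4·92)/(21913/1176) = 6468/1289.
At d = 5: f̂ = (3566/3867)·(5) + (6468/1289)·(1/5) = 108554/19335.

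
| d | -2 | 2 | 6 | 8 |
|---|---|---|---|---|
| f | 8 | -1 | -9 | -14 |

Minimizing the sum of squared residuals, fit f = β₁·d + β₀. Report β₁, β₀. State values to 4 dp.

β₁ = -2.1695, β₀ = 3.5932

Sums needed: Σd·d = 108, Σd = 14, Σ1 = 4.
For Xᵀf: Σd·f = -184, Σf = -16.
Eliminating β₀: 4·(row 1) − 14·(row 2) gives 236·β₁ = 4·(-184) − 14·(-16) = -512, so β₁ = -128/59.
Then β₀ = ((-16) − 14·(-128/59))/4 = 212/59.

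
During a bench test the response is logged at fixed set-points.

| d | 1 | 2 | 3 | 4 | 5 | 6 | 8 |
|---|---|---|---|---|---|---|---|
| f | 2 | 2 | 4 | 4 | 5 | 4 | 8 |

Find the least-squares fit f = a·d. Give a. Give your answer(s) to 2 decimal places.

Normal-equation sums: Σd·d = 155.
Right-hand side: Σd·f = 147.
Normal equations: [[155]]·[a]ᵀ = [147]ᵀ.
Hence a = 147 / 155 ≈ 0.948387.

a = 0.95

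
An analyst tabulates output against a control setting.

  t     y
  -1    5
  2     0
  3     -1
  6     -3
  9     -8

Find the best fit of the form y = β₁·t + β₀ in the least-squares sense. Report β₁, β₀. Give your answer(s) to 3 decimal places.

Forming XᵀX = [[131, 19]; [19, 5]] and Xᵀy = [-98, -7]ᵀ gives XᵀX·[β₁, β₀]ᵀ = Xᵀy.
Determinant 131·5 − 19² = 294.
β₁ = ((-98)·5 − 19·(-7))/294 = -17/14; β₀ = (131·(-7) − 19·(-98))/294 = 45/14.

β₁ = -1.214, β₀ = 3.214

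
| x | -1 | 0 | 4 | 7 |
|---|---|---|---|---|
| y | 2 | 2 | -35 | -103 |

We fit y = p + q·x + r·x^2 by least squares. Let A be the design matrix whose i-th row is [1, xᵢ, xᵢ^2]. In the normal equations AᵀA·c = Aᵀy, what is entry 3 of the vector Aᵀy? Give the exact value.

-5605

Entry 3 ↔ basis x^2, so (Aᵀy)_{3} = Σᵢ (x^2)·yᵢ = (1)·(2) + (0)·(2) + (16)·(-35) + (49)·(-103) = -5605.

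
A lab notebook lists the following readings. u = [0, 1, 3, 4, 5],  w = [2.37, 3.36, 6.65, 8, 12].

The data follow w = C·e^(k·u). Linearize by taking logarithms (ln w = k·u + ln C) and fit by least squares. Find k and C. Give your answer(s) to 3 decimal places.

Linearized form: ln w = k·u + ln C. From the 5 transformed points,
XᵀX = [[51.0000, 13.0000]; [13.0000, 5]], rhs = [27.6381, 8.5338]ᵀ  (here Σu = 13.0000, Σ(u)² = 51.0000, Σln w = 8.5338, Σu·ln w = 27.6381).
Solving (det = 86.0000): k = 0.31687, ln C = 0.88289, so C = exp(0.88289) = 2.41787.

k = 0.317, C = 2.418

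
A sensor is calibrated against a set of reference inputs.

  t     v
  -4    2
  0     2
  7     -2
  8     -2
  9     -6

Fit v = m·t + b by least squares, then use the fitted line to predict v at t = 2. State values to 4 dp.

Sums needed: Σt·t = 210, Σt = 20, Σ1 = 5.
Moment sums: Σt·v = -92, Σv = -6.
Normal equations: [[210, 20]; [20, 5]]·[m, b]ᵀ = [-92, -6]ᵀ.
Determinant 210·5 − 20² = 650.
m = ((-92)·5 − 20·(-6))/650 = -34/65; b = (210·(-6) − 20·(-92))/650 = 58/65.
At t = 2: v̂ = (-34/65)·(2) + (58/65)·(1) = -2/13.

v̂ = -0.1538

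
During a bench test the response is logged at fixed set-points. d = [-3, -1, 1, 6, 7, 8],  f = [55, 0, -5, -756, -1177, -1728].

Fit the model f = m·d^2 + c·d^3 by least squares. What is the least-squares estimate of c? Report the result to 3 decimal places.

With design matrix M, MᵀM = [[7876, 57108]; [57108, 427180]] and Mᵀf = [-194991, -1453233]ᵀ.
Δ = 7876·427180 − 57108² = 103146016.
m = ((-194991)·427180 − 57108·(-1453233))/103146016 = -9532038/3223313; c = (7876·(-1453233) − 57108·(-194991))/103146016 = -38764635/12893252.

c = -3.007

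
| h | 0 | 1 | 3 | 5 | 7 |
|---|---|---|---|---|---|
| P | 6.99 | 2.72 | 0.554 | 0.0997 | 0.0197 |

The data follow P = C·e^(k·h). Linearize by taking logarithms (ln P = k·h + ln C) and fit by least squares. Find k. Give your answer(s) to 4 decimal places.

k = -0.8347

Taking logs, ln P = k·h + ln C, so regress ln P on h.
Σh = 16.0000, Σ(h)² = 84.0000, Σln P = -3.8782, Σh·ln P = -39.7890.
Equations: 84.0000·k + 16.0000·ln C = -39.7890;  16.0000·k + 5·ln C = -3.8782.
Δ = 84.0000·5 − (16.0000)² = 164.0000; k = (-39.7890·5 − 16.0000·-3.8782)/164.0000 = -0.83472, ln C = (84.0000·-3.8782 − 16.0000·-39.7890)/164.0000 = 1.89546.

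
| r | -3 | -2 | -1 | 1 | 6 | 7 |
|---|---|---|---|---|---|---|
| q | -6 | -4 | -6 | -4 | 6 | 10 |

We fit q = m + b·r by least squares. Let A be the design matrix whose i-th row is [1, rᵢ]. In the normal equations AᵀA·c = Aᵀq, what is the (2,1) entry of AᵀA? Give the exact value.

8

Row 2 ↔ basis r, column 1 ↔ basis 1, so (AᵀA)_{2,1} = Σᵢ r = (-3)·(1) + (-2)·(1) + (-1)·(1) + (1)·(1) + (6)·(1) + (7)·(1) = 8.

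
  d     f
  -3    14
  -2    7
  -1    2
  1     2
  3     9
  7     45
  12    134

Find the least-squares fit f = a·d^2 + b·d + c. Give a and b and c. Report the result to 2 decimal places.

a = 0.98, b = -0.74, c = 1.82

The normal equations are: 23317·a + 2063·b + 217·c = 21740;  2063·a + 217·b + 17·c = 1894;  217·a + 17·b + 7·c = 213.
(Σd^2·d^2 = 23317, Σd^2·d = 2063, Σd^2 = 217, Σd·d = 217, Σd = 17, Σ1 = 7, Σd^2·f = 21740, Σd·f = 1894, Σf = 213.)
Inverting the 3×3 Gram matrix, [a, b, c]ᵀ = [90859/92634, -22819/30878, 84172/46317]ᵀ.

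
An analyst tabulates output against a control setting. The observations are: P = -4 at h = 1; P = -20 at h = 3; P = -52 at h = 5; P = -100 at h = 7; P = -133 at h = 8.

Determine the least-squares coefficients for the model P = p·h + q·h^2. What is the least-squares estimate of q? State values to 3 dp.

q = -1.993

Normal-equation sums: Σh·h = 148, Σh·h^2 = 1008, Σh^2·h^2 = 7204.
Right-hand side: Σh·P = -2088, Σh^2·P = -14896.
So AᵀA·[p, q]ᵀ = AᵀP: [[148, 1008]; [1008, 7204]]·[p, q]ᵀ = [-2088, -14896]ᵀ.
Δ = 148·7204 − 1008² = 50128.
p = ((-2088)·7204 − 1008·(-14896))/50128 = -1674/3133; q = (148·(-14896) − 1008·(-2088))/50128 = -6244/3133.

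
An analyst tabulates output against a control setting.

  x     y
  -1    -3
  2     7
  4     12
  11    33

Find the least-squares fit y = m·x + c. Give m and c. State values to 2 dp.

m = 2.97, c = 0.35

From the data, Σx·x = 142, Σx = 16, Σ1 = 4.
For Aᵀy: Σx·y = 428, Σy = 49.
AᵀA·[m, c]ᵀ = Aᵀy becomes [[142, 16]; [16, 4]]·[m, c]ᵀ = [428, 49]ᵀ.
Determinant 142·4 − 16² = 312.
m = (428·4 − 16·49)/312 = 116/39; c = (142·49 − 16·428)/312 = 55/156.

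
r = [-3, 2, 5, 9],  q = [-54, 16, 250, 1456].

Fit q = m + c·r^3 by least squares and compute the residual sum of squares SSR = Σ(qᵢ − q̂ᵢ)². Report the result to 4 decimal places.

The normal system AᵀA·[m, c]ᵀ = Aᵀq is [[4, 835]; [835, 547859]]·[m, c]ᵀ = [1668, 1094260]ᵀ.
Eliminating c: 547859·(row 1) − 835·(row 2) gives 1494211·m = 547859·1668 − 835·1094260 = 121712, so m = 121712/1494211.
Then c = (1094260 − 835·(121712/1494211))/547859 = 2984260/1494211.
Residuals: -234086/1494211, -88416/1494211, 398538/1494211, -76036/1494211; SSR = 152072/1494211.

SSR = 0.1018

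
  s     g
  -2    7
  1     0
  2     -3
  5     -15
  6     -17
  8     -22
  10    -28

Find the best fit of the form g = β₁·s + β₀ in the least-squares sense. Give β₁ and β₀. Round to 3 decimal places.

Compute the Gram sums: Σs·s = 234, Σs = 30, Σ1 = 7.
And Σs·g = -653, Σg = -78.
AᵀA·[β₁, β₀]ᵀ = Aᵀg becomes [[234, 30]; [30, 7]]·[β₁, β₀]ᵀ = [-653, -78]ᵀ.
Δ = 234·7 − 30² = 738.
β₁ = ((-653)·7 − 30·(-78))/738 = -2231/738; β₀ = (234·(-78) − 30·(-653))/738 = 223/123.

β₁ = -3.023, β₀ = 1.813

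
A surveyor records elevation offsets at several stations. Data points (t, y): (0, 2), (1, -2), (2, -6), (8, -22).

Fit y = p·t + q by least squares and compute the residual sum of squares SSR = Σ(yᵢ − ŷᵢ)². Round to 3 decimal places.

SSR = 2.477

With design matrix M, MᵀM = [[69, 11]; [11, 4]] and Mᵀy = [-190, -28]ᵀ.
Determinant 69·4 − 11² = 155.
p = ((-190)·4 − 11·(-28))/155 = -452/155; q = (69·(-28) − 11·(-190))/155 = 158/155.
Residuals: 152/155, -16/155, -184/155, 48/155; SSR = 384/155.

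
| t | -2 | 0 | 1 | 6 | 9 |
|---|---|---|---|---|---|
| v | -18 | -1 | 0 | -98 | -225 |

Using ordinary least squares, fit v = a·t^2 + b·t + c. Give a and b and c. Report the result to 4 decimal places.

Setting ∂/∂a … = 0 gives: 7874·a + 938·b + 122·c = -21825;  938·a + 122·b + 14·c = -2577;  122·a + 14·b + 5·c = -342.
Inverting the 3×3 Gram matrix, [a, b, c]ᵀ = [-10441/3458, 541/247, -1487/1729]ᵀ.

a = -3.0194, b = 2.1903, c = -0.8600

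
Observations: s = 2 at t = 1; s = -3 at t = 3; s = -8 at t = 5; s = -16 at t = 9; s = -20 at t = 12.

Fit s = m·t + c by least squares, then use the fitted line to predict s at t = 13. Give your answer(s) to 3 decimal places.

ŝ = -23.088

Setting ∂/∂m … = 0 gives: 260·m + 30·c = -431;  30·m + 5·c = -45.
(Σt·t = 260, Σt = 30, Σ1 = 5, Σt·s = -431, Σs = -45.)
det = 260·5 − 30² = 400.
m = ((-431)·5 − 30·(-45))/400 = -161/80; c = (260·(-45) − 30·(-431))/400 = 123/40.
At t = 13: ŝ = (-161/80)·(13) + (123/40)·(1) = -1847/80.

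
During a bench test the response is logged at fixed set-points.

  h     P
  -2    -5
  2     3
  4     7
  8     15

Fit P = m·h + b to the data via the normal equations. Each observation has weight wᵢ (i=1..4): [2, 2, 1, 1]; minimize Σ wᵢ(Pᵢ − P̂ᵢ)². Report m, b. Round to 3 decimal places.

m = 2.000, b = -1.000

With design matrix M, MᵀWM = [[96, 12]; [12, 6]] and MᵀWP = [180, 18]ᵀ.
Determinant 96·6 − 12² = 432.
m = (180·6 − 12·18)/432 = 2; b = (96·18 − 12·180)/432 = -1.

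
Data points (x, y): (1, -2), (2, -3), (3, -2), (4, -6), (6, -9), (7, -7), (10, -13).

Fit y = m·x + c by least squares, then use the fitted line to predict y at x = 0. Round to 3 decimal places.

The normal system AᵀA·[m, c]ᵀ = Aᵀy is [[215, 33]; [33, 7]]·[m, c]ᵀ = [-271, -42]ᵀ.
Determinant 215·7 − 33² = 416.
m = ((-271)·7 − 33·(-42))/416 = -511/416; c = (215·(-42) − 33·(-271))/416 = -87/416.
At x = 0: ŷ = (-511/416)·(0) + (-87/416)·(1) = -87/416.

ŷ = -0.209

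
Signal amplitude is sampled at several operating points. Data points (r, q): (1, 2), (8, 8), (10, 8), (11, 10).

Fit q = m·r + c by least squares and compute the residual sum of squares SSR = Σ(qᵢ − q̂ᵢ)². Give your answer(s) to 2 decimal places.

XᵀX·[m, c]ᵀ = Xᵀq reads: 286·m + 30·c = 256;  30·m + 4·c = 28.
(Σr·r = 286, Σr = 30, Σ1 = 4, Σr·q = 256, Σq = 28.)
det = 286·4 − 30² = 244.
m = (256·4 − 30·28)/244 = 46/61; c = (286·28 − 30·256)/244 = 82/61.
Residuals: -6/61, 38/61, -54/61, 22/61; SSR = 80/61.

SSR = 1.31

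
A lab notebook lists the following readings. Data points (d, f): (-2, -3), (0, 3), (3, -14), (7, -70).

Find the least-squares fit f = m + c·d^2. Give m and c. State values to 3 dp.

Forming AᵀA = [[4, 62]; [62, 2498]] and Aᵀf = [-84, -3568]ᵀ gives AᵀA·[m, c]ᵀ = Aᵀf.
Eliminating c: 2498·(row 1) − 62·(row 2) gives 6148·m = 2498·(-84) − 62·(-3568) = 11384, so m = 2846/1537.
Then c = ((-3568) − 62·(2846/1537))/2498 = -2266/1537.

m = 1.852, c = -1.474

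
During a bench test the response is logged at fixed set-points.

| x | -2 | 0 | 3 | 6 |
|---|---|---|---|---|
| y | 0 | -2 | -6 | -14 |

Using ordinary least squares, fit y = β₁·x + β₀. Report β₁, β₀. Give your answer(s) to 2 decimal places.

Setting ∂/∂β₁ … = 0 gives: 49·β₁ + 7·β₀ = -102;  7·β₁ + 4·β₀ = -22.
(Σx·x = 49, Σx = 7, Σ1 = 4, Σx·y = -102, Σy = -22.)
Determinant 49·4 − 7² = 147.
β₁ = ((-102)·4 − 7·(-22))/147 = -254/147; β₀ = (49·(-22) − 7·(-102))/147 = -52/21.

β₁ = -1.73, β₀ = -2.48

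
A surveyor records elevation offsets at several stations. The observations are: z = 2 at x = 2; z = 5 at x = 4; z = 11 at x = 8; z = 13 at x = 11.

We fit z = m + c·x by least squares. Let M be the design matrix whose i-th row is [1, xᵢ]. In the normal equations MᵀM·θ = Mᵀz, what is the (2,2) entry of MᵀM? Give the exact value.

Row 2 ↔ basis x, column 2 ↔ basis x, so (MᵀM)_{2,2} = Σᵢ (x)·(x) = (2)·(2) + (4)·(4) + (8)·(8) + (11)·(11) = 205.

205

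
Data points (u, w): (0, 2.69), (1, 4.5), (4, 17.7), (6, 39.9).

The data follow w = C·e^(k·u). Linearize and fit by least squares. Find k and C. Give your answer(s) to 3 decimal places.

k = 0.449, C = 2.796

Let Y = ln w. Fitting Y = k·u + ln C by least squares:
Σu = 11.0000, Σ(u)² = 53.0000, Σln w = 9.0536, Σu·ln w = 35.1166.
Equations: 53.0000·k + 11.0000·ln C = 35.1166;  11.0000·k + 4·ln C = 9.0536.
Solving (det = 91.0000): k = 0.44920, ln C = 1.02809, so C = exp(1.02809) = 2.79572.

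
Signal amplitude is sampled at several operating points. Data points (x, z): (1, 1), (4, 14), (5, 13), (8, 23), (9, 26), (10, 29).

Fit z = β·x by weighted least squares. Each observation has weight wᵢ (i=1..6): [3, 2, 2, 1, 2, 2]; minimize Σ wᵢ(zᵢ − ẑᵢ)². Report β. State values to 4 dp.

β = 2.8904

Normal-equation sums: Σwᵢ·x·x = 511.
Moment sums: Σwᵢ·x·z = 1477.
MᵀWM·[β]ᵀ = MᵀWz becomes [[511]]·[β]ᵀ = [1477]ᵀ.
Hence β = 1477 / 511 ≈ 2.89041.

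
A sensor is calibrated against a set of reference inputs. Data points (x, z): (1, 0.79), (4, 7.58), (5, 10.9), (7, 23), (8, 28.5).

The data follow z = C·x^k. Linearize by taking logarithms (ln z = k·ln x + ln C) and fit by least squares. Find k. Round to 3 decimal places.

Taking logs, ln z = k·ln x + ln C, so regress ln z on ln x.
Σln x = 7.0211, Σ(ln x)² = 12.6227, Σln z = 10.6640, Σln x·ln z = 19.7198.
Equations: 12.6227·k + 7.0211·ln C = 19.7198;  7.0211·k + 5·ln C = 10.6640.
Δ = 12.6227·5 − (7.0211)² = 13.8181; k = (19.7198·5 − 7.0211·10.6640)/13.8181 = 1.71707, ln C = (12.6227·10.6640 − 7.0211·19.7198)/13.8181 = -0.27835.

k = 1.717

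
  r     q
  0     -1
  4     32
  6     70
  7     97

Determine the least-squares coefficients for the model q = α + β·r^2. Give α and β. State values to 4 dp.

α = -0.6400, β = 1.9857

Normal-equation sums: Σ1 = 4, Σr^2 = 101, Σr^2·r^2 = 3953.
Moment sums: Σq = 198, Σr^2·q = 7785.
So MᵀM·[α, β]ᵀ = Mᵀq: [[4, 101]; [101, 3953]]·[α, β]ᵀ = [198, 7785]ᵀ.
det = 4·3953 − 101² = 5611.
α = (198·3953 − 101·7785)/5611 = -3591/5611; β = (4·7785 − 101·198)/5611 = 11142/5611.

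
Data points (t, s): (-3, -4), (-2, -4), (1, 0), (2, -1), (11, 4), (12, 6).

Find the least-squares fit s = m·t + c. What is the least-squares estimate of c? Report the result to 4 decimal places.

c = -2.0135

The normal equations are: 283·m + 21·c = 134;  21·m + 6·c = 1.
(Σt·t = 283, Σt = 21, Σ1 = 6, Σt·s = 134, Σs = 1.)
Δ = 283·6 − 21² = 1257.
m = (134·6 − 21·1)/1257 = 261/419; c = (283·1 − 21·134)/1257 = -2531/1257.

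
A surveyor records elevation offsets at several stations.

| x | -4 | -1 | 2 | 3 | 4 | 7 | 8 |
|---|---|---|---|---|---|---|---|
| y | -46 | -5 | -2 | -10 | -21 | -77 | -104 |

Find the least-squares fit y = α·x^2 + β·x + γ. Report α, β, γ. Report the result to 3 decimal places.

With design matrix A, AᵀA = [[7107, 889, 159]; [889, 159, 19]; [159, 19, 7]] and Aᵀy = [-11604, -1300, -265]ᵀ.
Row-reducing yields α = -1170129/581938, β = 1836669/581938, γ = -218555/290969.

α = -2.011, β = 3.156, γ = -0.751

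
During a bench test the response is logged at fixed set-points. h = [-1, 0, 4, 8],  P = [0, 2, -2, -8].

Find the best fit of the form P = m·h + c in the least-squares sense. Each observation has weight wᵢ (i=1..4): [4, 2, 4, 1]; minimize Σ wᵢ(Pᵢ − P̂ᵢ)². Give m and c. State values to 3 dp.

The normal equations are: 132·m + 20·c = -96;  20·m + 11·c = -12.
(Σwᵢ·h·h = 132, Σwᵢ·h = 20, Σwᵢ·1 = 11, Σwᵢ·h·P = -96, Σwᵢ·P = -12.)
Eliminating c: 11·(row 1) − 20·(row 2) gives 1052·m = 11·(-96) − 20·(-12) = -816, so m = -204/263.
Then c = ((-12) − 20·(-204/263))/11 = 84/263.

m = -0.776, c = 0.319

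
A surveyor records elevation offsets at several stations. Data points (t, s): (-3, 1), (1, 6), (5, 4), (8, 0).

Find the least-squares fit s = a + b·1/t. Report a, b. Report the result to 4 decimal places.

a = 1.7432, b = 4.0609

Sums needed: Σ1 = 4, Σ1/t = 119/120, Σ1/t·1/t = 16801/14400.
For Aᵀs: Σs = 11, Σ1/t·s = 97/15.
Normal equations: [[4, 119/120]; [119/120, 16801/14400]]·[a, b]ᵀ = [11, 97/15]ᵀ.
det = 4·(16801/14400) − (119/120)² = 17681/4800.
a = (11·(16801/14400) − (119/120)·(97/15))/(17681/4800) = 92467/53043; b = (4·(97/15) − (119/120)·11)/(17681/4800) = 71800/17681.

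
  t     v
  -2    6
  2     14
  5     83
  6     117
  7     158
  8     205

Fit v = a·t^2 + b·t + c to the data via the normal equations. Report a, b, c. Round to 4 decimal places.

Compute the Gram sums: Σt^2·t^2 = 8450, Σt^2·t = 1196, Σt^2 = 182, Σt·t = 182, Σt = 26, Σ1 = 6.
And Σt^2·v = 27229, Σt·v = 3879, Σv = 583.
AᵀA·[a, b, c]ᵀ = Aᵀv becomes [[8450, 1196, 182]; [1196, 182, 26]; [182, 26, 6]]·[a, b, c]ᵀ = [27229, 3879, 583]ᵀ.
Row-reducing yields a = 581/195, b = 391/195, c = -19/10.

a = 2.9795, b = 2.0051, c = -1.9000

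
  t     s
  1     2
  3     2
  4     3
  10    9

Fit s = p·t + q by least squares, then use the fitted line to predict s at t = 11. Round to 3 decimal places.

ŝ = 9.489

Entries of AᵀA: Σt·t = 126, Σt = 18, Σ1 = 4.
Moment sums: Σt·s = 110, Σs = 16.
Determinant 126·4 − 18² = 180.
p = (110·4 − 18·16)/180 = 38/45; q = (126·16 − 18·110)/180 = 1/5.
At t = 11: ŝ = (38/45)·(11) + (1/5)·(1) = 427/45.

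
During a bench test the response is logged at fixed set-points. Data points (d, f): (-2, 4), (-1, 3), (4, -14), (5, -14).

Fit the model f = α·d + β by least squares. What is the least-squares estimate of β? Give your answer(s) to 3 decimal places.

Sums needed: Σd·d = 46, Σd = 6, Σ1 = 4.
And Σd·f = -137, Σf = -21.
Normal equations: [[46, 6]; [6, 4]]·[α, β]ᵀ = [-137, -21]ᵀ.
Δ = 46·4 − 6² = 148.
α = ((-137)·4 − 6·(-21))/148 = -211/74; β = (46·(-21) − 6·(-137))/148 = -36/37.

β = -0.973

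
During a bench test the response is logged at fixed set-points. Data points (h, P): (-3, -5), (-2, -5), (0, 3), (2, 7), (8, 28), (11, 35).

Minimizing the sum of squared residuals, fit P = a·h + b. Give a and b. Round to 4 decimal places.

The normal system AᵀA·[a, b]ᵀ = AᵀP is [[202, 16]; [16, 6]]·[a, b]ᵀ = [648, 63]ᵀ.
det = 202·6 − 16² = 956.
a = (648·6 − 16·63)/956 = 720/239; b = (202·63 − 16·648)/956 = 1179/478.

a = 3.0126, b = 2.4665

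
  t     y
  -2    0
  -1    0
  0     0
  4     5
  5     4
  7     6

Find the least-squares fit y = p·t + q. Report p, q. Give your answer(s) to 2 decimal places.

p = 0.74, q = 0.90

Compute the Gram sums: Σt·t = 95, Σt = 13, Σ1 = 6.
For Mᵀy: Σt·y = 82, Σy = 15.
Eliminating q: 6·(row 1) − 13·(row 2) gives 401·p = 6·82 − 13·15 = 297, so p = 297/401.
Then q = (15 − 13·(297/401))/6 = 359/401.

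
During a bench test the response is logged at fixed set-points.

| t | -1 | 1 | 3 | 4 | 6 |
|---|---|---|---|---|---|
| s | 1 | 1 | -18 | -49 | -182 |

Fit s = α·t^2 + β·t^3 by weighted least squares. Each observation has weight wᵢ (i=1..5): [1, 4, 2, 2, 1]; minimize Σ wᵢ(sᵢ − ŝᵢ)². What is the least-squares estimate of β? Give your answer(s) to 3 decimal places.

β = -1.011

With design matrix X, XᵀWX = [[1975, 10313]; [10313, 56311]] and XᵀWs = [-8439, -46553]ᵀ.
det = 1975·56311 − 10313² = 4856256.
α = ((-8439)·56311 − 10313·(-46553))/4856256 = 305785/303516; β = (1975·(-46553) − 10313·(-8439))/4856256 = -306923/303516.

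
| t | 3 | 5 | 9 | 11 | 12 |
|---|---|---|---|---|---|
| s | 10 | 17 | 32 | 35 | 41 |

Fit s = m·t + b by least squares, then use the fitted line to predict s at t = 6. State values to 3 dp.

The normal system AᵀA·[m, b]ᵀ = Aᵀs is [[380, 40]; [40, 5]]·[m, b]ᵀ = [1280, 135]ᵀ.
Eliminating b: 5·(row 1) − 40·(row 2) gives 300·m = 5·1280 − 40·135 = 1000, so m = 10/3.
Then b = (135 − 40·(10/3))/5 = 1/3.
At t = 6: ŝ = (10/3)·(6) + (1/3)·(1) = 61/3.

ŝ = 20.333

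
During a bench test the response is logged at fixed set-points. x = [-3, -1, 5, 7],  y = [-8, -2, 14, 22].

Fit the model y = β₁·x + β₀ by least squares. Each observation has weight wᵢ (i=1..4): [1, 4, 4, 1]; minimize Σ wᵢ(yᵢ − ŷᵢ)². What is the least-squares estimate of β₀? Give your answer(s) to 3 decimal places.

β₀ = 0.593

Sums needed: Σwᵢ·x·x = 162, Σwᵢ·x = 20, Σwᵢ·1 = 10.
For MᵀWy: Σwᵢ·x·y = 466, Σwᵢ·y = 62.
So MᵀWM·[β₁, β₀]ᵀ = MᵀWy: [[162, 20]; [20, 10]]·[β₁, β₀]ᵀ = [466, 62]ᵀ.
Eliminating β₀: 10·(row 1) − 20·(row 2) gives 1220·β₁ = 10·466 − 20·62 = 3420, so β₁ = 171/61.
Then β₀ = (62 − 20·(171/61))/10 = 181/305.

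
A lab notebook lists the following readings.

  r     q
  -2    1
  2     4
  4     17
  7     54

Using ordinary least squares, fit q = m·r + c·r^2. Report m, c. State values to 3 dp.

From the data, Σr·r = 73, Σr·r^2 = 407, Σr^2·r^2 = 2689.
Right-hand side: Σr·q = 452, Σr^2·q = 2938.
det = 73·2689 − 407² = 30648.
m = (452·2689 − 407·2938)/30648 = 3277/5108; c = (73·2938 − 407·452)/30648 = 5085/5108.

m = 0.642, c = 0.995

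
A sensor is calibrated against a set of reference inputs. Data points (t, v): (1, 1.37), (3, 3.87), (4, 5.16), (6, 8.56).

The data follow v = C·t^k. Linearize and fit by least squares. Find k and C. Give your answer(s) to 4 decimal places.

k = 1.0048, C = 1.3361

Let Y = ln v. Fitting Y = k·ln t + ln C by least squares:
Σln t = 4.2767, Σ(ln t)² = 6.3392, Σln v = 5.4561, Σln t·ln v = 7.6086.
Equations: 6.3392·k + 4.2767·ln C = 7.6086;  4.2767·k + 4·ln C = 5.4561.
Δ = 6.3392·4 − (4.2767)² = 7.0668; k = (7.6086·4 − 4.2767·5.4561)/7.0668 = 1.00477, ln C = (6.3392·5.4561 − 4.2767·7.6086)/7.0668 = 0.28975, so C = exp(0.28975) = 1.33610.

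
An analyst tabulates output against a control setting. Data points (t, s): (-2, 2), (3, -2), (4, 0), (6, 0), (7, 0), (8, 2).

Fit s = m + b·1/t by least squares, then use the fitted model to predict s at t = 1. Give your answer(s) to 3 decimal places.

ŝ = -2.947

Entries of MᵀM: Σ1 = 6, Σ1/t = 29/56, Σ1/t·1/t = 13757/28224.
Right-hand side: Σs = 2, Σ1/t·s = -17/12.
Δ = 6·(13757/28224) − (29/56)² = 24991/9408.
m = (2·(13757/28224) − (29/56)·(-17/12))/(24991/9408) = 48220/74973; b = (6·(-17/12) − (29/56)·2)/(24991/9408) = -89712/24991.
At t = 1: ŝ = (48220/74973)·(1) + (-89712/24991)·(1) = -220916/74973.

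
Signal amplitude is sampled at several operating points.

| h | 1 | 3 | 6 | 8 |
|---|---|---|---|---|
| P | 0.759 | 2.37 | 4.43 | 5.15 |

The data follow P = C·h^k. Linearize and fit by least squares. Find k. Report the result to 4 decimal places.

Linearized form: ln P = k·ln h + ln C. From the 4 transformed points,
Σln h = 4.9698, Σ(ln h)² = 8.7414, Σln P = 3.7145, Σln h·ln P = 7.0230.
Equations: 8.7414·k + 4.9698·ln C = 7.0230;  4.9698·k + 4·ln C = 3.7145.
Slope k = (n·Σln h·ln P − Σln h·Σln P)/(n·Σ(ln h)² − (Σln h)²) = (4·7.0230 − 4.9698·3.7145)/10.2667 = 0.93814; ln C = (Σln P − k·Σln h)/n = -0.23697.

k = 0.9381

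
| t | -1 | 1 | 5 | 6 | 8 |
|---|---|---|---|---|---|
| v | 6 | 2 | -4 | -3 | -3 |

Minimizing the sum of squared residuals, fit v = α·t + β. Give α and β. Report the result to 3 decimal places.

α = -1.066, β = 3.650

The normal equations are: 127·α + 19·β = -66;  19·α + 5·β = -2.
Eliminating β: 5·(row 1) − 19·(row 2) gives 274·α = 5·(-66) − 19·(-2) = -292, so α = -146/137.
Then β = ((-2) − 19·(-146/137))/5 = 500/137.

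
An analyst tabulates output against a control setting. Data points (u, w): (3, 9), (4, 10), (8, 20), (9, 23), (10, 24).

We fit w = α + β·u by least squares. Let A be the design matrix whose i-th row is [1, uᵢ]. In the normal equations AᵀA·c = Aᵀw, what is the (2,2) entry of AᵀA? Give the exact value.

270

Row 2 ↔ basis u, column 2 ↔ basis u, so (AᵀA)_{2,2} = Σᵢ (u)·(u) = (3)·(3) + (4)·(4) + (8)·(8) + (9)·(9) + (10)·(10) = 270.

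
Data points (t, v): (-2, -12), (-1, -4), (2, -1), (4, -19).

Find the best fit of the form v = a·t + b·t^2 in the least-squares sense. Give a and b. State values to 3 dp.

a = 2.528, b = -1.797

The normal system XᵀX·[a, b]ᵀ = Xᵀv is [[25, 63]; [63, 289]]·[a, b]ᵀ = [-50, -360]ᵀ.
Eliminating b: 289·(row 1) − 63·(row 2) gives 3256·a = 289·(-50) − 63·(-360) = 8230, so a = 4115/1628.
Then b = ((-360) − 63·(4115/1628))/289 = -2925/1628.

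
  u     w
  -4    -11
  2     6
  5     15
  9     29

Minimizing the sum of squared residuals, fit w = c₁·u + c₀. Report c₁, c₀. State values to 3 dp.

c₁ = 3.056, c₀ = 0.583

From the data, Σu·u = 126, Σu = 12, Σ1 = 4.
And Σu·w = 392, Σw = 39.
AᵀA·[c₁, c₀]ᵀ = Aᵀw becomes [[126, 12]; [12, 4]]·[c₁, c₀]ᵀ = [392, 39]ᵀ.
Eliminating c₀: 4·(row 1) − 12·(row 2) gives 360·c₁ = 4·392 − 12·39 = 1100, so c₁ = 55/18.
Then c₀ = (39 − 12·(55/18))/4 = 7/12.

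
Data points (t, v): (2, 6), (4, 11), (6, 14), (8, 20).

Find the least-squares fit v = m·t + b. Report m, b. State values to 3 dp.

Compute the Gram sums: Σt·t = 120, Σt = 20, Σ1 = 4.
For Aᵀv: Σt·v = 300, Σv = 51.
So AᵀA·[m, b]ᵀ = Aᵀv: [[120, 20]; [20, 4]]·[m, b]ᵀ = [300, 51]ᵀ.
det = 120·4 − 20² = 80.
m = (300·4 − 20·51)/80 = 9/4; b = (120·51 − 20·300)/80 = 3/2.

m = 2.250, b = 1.500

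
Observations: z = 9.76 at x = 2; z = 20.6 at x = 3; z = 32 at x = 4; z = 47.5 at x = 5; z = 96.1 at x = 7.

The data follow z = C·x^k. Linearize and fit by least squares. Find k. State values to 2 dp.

Linearized form: ln z = k·ln x + ln C. From the 5 transformed points,
Σln x = 6.7334, Σ(ln x)² = 9.9861, Σln z = 17.1954, Σln x·ln z = 24.8048.
Equations: 9.9861·k + 6.7334·ln C = 24.8048;  6.7334·k + 5·ln C = 17.1954.
Δ = 9.9861·5 − (6.7334)² = 4.5917; k = (24.8048·5 − 6.7334·17.1954)/4.5917 = 1.79459, ln C = (9.9861·17.1954 − 6.7334·24.8048)/4.5917 = 1.02235.

k = 1.79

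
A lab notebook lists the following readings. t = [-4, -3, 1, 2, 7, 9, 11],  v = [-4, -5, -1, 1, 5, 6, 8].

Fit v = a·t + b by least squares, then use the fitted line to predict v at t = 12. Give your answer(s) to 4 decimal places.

Compute the Gram sums: Σt·t = 281, Σt = 23, Σ1 = 7.
Moment sums: Σt·v = 209, Σv = 10.
Normal equations: [[281, 23]; [23, 7]]·[a, b]ᵀ = [209, 10]ᵀ.
Δ = 281·7 − 23² = 1438.
a = (209·7 − 23·10)/1438 = 1233/1438; b = (281·10 − 23·209)/1438 = -1997/1438.
At t = 12: v̂ = (1233/1438)·(12) + (-1997/1438)·(1) = 12799/1438.

v̂ = 8.9006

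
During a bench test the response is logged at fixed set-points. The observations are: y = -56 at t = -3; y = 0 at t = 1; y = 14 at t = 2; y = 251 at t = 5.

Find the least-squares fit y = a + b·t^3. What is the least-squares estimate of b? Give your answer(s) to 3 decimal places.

The normal system XᵀX·[a, b]ᵀ = Xᵀy is [[4, 107]; [107, 16419]]·[a, b]ᵀ = [209, 32999]ᵀ.
Eliminating b: 16419·(row 1) − 107·(row 2) gives 54227·a = 16419·209 − 107·32999 = -99322, so a = -99322/54227.
Then b = (32999 − 107·(-99322/54227))/16419 = 109633/54227.

b = 2.022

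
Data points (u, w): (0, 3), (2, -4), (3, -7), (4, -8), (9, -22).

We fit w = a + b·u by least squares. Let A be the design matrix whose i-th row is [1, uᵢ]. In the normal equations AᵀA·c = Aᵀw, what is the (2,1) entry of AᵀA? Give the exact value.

Row 2 ↔ basis u, column 1 ↔ basis 1, so (AᵀA)_{2,1} = Σᵢ u = (0)·(1) + (2)·(1) + (3)·(1) + (4)·(1) + (9)·(1) = 18.

18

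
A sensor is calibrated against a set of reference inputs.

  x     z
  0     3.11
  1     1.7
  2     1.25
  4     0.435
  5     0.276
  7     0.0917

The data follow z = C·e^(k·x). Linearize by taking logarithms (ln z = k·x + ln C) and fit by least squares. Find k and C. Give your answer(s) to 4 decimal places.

k = -0.4942, C = 3.0903

With ln zᵢ as the transformed response and xᵢ as the regressor:
XᵀX = [[95.0000, 19.0000]; [19.0000, 6]], rhs = [-25.5141, -2.6206]ᵀ  (here Σx = 19.0000, Σ(x)² = 95.0000, Σln z = -2.6206, Σx·ln z = -25.5141).
Δ = 95.0000·6 − (19.0000)² = 209.0000; k = (-25.5141·6 − 19.0000·-2.6206)/209.0000 = -0.49423, ln C = (95.0000·-2.6206 − 19.0000·-25.5141)/209.0000 = 1.12828, so C = exp(1.12828) = 3.09035.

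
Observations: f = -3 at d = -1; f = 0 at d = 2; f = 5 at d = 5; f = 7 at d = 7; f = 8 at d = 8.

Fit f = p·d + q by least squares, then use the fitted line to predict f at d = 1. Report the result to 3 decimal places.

f̂ = -0.664

The normal equations are: 143·p + 21·q = 141;  21·p + 5·q = 17.
det = 143·5 − 21² = 274.
p = (141·5 − 21·17)/274 = 174/137; q = (143·17 − 21·141)/274 = -265/137.
At d = 1: f̂ = (174/137)·(1) + (-265/137)·(1) = -91/137.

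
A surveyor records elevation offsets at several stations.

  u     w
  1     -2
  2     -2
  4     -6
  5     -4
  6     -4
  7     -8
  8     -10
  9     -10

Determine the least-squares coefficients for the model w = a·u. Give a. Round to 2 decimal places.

AᵀA·[a]ᵀ = Aᵀw reads: 276·a = -300.
Hence a = -300 / 276 ≈ -1.08696.

a = -1.09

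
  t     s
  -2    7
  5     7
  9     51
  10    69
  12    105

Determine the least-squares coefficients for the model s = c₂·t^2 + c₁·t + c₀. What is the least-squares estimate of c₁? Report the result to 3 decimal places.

c₁ = -2.935

XᵀX·[c₂, c₁, c₀]ᵀ = Xᵀs reads: 37938·c₂ + 3574·c₁ + 354·c₀ = 26354;  3574·c₂ + 354·c₁ + 34·c₀ = 2430;  354·c₂ + 34·c₁ + 5·c₀ = 239.
(Σt^2·t^2 = 37938, Σt^2·t = 3574, Σt^2 = 354, Σt·t = 354, Σt = 34, Σ1 = 5, Σt^2·s = 26354, Σt·s = 2430, Σs = 239.)
Row-reducing yields c₂ = 137067/137252, c₁ = -402845/137252, c₀ = -101088/34313.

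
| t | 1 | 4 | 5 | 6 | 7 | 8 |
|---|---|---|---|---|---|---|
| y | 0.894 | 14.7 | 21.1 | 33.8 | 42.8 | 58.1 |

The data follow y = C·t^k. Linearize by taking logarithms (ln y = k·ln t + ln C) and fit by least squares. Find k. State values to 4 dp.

Let Y = ln y. Fitting Y = k·ln t + ln C by least squares:
XᵀX = [[15.8331, 8.8128]; [8.8128, 6]], rhs = [30.6985, 16.9642]ᵀ  (here Σln t = 8.8128, Σ(ln t)² = 15.8331, Σln y = 16.9642, Σln t·ln y = 30.6985).
Solving (det = 17.3327): k = 2.00130, ln C = -0.11215.

k = 2.0013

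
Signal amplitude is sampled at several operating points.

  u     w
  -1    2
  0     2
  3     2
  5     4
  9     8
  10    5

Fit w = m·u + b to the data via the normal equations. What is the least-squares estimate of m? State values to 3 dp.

m = 0.448

Normal-equation sums: Σu·u = 216, Σu = 26, Σ1 = 6.
And Σu·w = 146, Σw = 23.
Δ = 216·6 − 26² = 620.
m = (146·6 − 26·23)/620 = 139/310; b = (216·23 − 26·146)/620 = 293/155.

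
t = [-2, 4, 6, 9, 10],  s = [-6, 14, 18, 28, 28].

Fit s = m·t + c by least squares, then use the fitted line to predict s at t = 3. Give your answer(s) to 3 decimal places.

Normal-equation sums: Σt·t = 237, Σt = 27, Σ1 = 5.
Right-hand side: Σt·s = 708, Σs = 82.
AᵀA·[m, c]ᵀ = Aᵀs becomes [[237, 27]; [27, 5]]·[m, c]ᵀ = [708, 82]ᵀ.
Eliminating c: 5·(row 1) − 27·(row 2) gives 456·m = 5·708 − 27·82 = 1326, so m = 221/76.
Then c = (82 − 27·(221/76))/5 = 53/76.
At t = 3: ŝ = (221/76)·(3) + (53/76)·(1) = 179/19.

ŝ = 9.421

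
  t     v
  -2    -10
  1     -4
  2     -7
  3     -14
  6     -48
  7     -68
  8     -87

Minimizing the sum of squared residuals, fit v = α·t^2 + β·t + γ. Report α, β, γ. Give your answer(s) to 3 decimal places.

α = -1.404, β = 0.715, γ = -3.060

Compute the Gram sums: Σt^2·t^2 = 7907, Σt^2·t = 1099, Σt^2 = 167, Σt·t = 167, Σt = 25, Σ1 = 7.
Moment sums: Σt^2·v = -10826, Σt·v = -1500, Σv = -238.
XᵀX·[α, β, γ]ᵀ = Xᵀv becomes [[7907, 1099, 167]; [1099, 167, 25]; [167, 25, 7]]·[α, β, γ]ᵀ = [-10826, -1500, -238]ᵀ.
Solving the 3×3 system (Gaussian elimination) gives α = -128453/91497, β = 65416/91497, γ = -93335/30499.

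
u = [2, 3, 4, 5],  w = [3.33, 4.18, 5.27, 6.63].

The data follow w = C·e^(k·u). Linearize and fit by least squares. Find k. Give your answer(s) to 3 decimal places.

k = 0.230

With ln wᵢ as the transformed response and uᵢ as the regressor:
Σu = 14.0000, Σ(u)² = 54.0000, Σln w = 6.1869, Σu·ln w = 22.8030.
Equations: 54.0000·k + 14.0000·ln C = 22.8030;  14.0000·k + 4·ln C = 6.1869.
Δ = 54.0000·4 − (14.0000)² = 20.0000; k = (22.8030·4 − 14.0000·6.1869)/20.0000 = 0.22976, ln C = (54.0000·6.1869 − 14.0000·22.8030)/20.0000 = 0.74256.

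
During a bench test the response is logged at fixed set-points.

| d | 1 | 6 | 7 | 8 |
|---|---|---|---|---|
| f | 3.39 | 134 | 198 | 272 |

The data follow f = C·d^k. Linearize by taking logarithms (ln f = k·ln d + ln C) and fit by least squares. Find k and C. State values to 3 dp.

k = 2.091, C = 3.363

Taking logs, ln f = k·ln d + ln C, so regress ln f on ln d.
Σln d = 5.8171, Σ(ln d)² = 11.3210, Σln f = 17.0127, Σln d·ln f = 30.7232.
Equations: 11.3210·k + 5.8171·ln C = 30.7232;  5.8171·k + 4·ln C = 17.0127.
Slope k = (n·Σln d·ln f − Σln d·Σln f)/(n·Σ(ln d)² − (Σln d)²) = (4·30.7232 − 5.8171·17.0127)/11.4454 = 2.09060; ln C = (Σln f − k·Σln d)/n = 1.21287, so C = exp(1.21287) = 3.36314.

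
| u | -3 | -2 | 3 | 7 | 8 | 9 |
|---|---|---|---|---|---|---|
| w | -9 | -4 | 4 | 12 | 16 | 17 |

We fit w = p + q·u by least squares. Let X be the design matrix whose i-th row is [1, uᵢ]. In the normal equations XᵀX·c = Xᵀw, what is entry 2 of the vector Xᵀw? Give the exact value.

412

Entry 2 ↔ basis u, so (Xᵀw)_{2} = Σᵢ (u)·wᵢ = (-3)·(-9) + (-2)·(-4) + (3)·(4) + (7)·(12) + (8)·(16) + (9)·(17) = 412.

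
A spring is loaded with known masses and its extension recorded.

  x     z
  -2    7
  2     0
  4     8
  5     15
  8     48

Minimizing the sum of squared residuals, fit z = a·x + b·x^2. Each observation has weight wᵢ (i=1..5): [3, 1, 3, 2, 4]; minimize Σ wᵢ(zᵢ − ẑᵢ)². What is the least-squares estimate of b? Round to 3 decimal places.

Entries of AᵀWA: Σwᵢ·x·x = 370, Σwᵢ·x·x^2 = 2474, Σwᵢ·x^2·x^2 = 18466.
Right-hand side: Σwᵢ·x·z = 1740, Σwᵢ·x^2·z = 13506.
Δ = 370·18466 − 2474² = 711744.
a = (1740·18466 − 2474·13506)/711744 = -106917/59312; b = (370·13506 − 2474·1740)/711744 = 57705/59312.

b = 0.973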